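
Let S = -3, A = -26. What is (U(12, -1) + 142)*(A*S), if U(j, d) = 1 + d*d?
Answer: 11232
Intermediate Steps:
U(j, d) = 1 + d²
(U(12, -1) + 142)*(A*S) = ((1 + (-1)²) + 142)*(-26*(-3)) = ((1 + 1) + 142)*78 = (2 + 142)*78 = 144*78 = 11232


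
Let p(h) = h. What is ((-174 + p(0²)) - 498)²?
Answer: 451584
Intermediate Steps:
((-174 + p(0²)) - 498)² = ((-174 + 0²) - 498)² = ((-174 + 0) - 498)² = (-174 - 498)² = (-672)² = 451584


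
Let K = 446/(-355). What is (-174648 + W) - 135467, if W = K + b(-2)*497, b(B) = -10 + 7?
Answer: -110620576/355 ≈ -3.1161e+5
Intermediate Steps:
K = -446/355 (K = 446*(-1/355) = -446/355 ≈ -1.2563)
b(B) = -3
W = -529751/355 (W = -446/355 - 3*497 = -446/355 - 1491 = -529751/355 ≈ -1492.3)
(-174648 + W) - 135467 = (-174648 - 529751/355) - 135467 = -62529791/355 - 135467 = -110620576/355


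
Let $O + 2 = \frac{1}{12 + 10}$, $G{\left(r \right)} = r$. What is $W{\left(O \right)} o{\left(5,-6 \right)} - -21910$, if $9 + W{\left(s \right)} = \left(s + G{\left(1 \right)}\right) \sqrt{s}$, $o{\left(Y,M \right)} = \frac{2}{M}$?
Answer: $21913 + \frac{7 i \sqrt{946}}{484} \approx 21913.0 + 0.44483 i$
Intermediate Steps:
$O = - \frac{43}{22}$ ($O = -2 + \frac{1}{12 + 10} = -2 + \frac{1}{22} = - \frac{43}{22} \approx -1.9545$)
$W{\left(s \right)} = -9 + \sqrt{s} \left(1 + s\right)$ ($W{\left(s \right)} = -9 + \left(s + 1\right) \sqrt{s} = -9 + \left(1 + s\right) \sqrt{s} = -9 + \sqrt{s} \left(1 + s\right)$)
$W{\left(O \right)} o{\left(5,-6 \right)} - -21910 = \left(-9 + \sqrt{- \frac{43}{22}} + \left(- \frac{43}{22}\right)^{\frac{3}{2}}\right) \frac{2}{-6} - -21910 = \left(-9 + \frac{i \sqrt{946}}{22} - \frac{43 i \sqrt{946}}{484}\right) 2 \left(- \frac{1}{6}\right) + 21910 = \left(-9 - \frac{21 i \sqrt{946}}{484}\right) \left(- \frac{1}{3}\right) + 21910 = \left(3 + \frac{7 i \sqrt{946}}{484}\right) + 21910 = 21913 + \frac{7 i \sqrt{946}}{484}$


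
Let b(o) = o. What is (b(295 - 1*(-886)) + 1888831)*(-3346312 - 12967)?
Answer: -6349077621348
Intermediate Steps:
(b(295 - 1*(-886)) + 1888831)*(-3346312 - 12967) = ((295 - 1*(-886)) + 1888831)*(-3346312 - 12967) = ((295 + 886) + 1888831)*(-3359279) = (1181 + 1888831)*(-3359279) = 1890012*(-3359279) = -6349077621348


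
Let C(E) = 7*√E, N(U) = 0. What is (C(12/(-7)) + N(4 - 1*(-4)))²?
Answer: -84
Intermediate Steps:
(C(12/(-7)) + N(4 - 1*(-4)))² = (7*√(12/(-7)) + 0)² = (7*√(12*(-⅐)) + 0)² = (7*√(-12/7) + 0)² = (7*(2*I*√21/7) + 0)² = (2*I*√21 + 0)² = (2*I*√21)² = -84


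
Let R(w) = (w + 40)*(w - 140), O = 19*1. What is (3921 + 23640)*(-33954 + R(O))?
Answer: -1132564173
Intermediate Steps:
O = 19
R(w) = (-140 + w)*(40 + w) (R(w) = (40 + w)*(-140 + w) = (-140 + w)*(40 + w))
(3921 + 23640)*(-33954 + R(O)) = (3921 + 23640)*(-33954 + (-5600 + 19**2 - 100*19)) = 27561*(-33954 + (-5600 + 361 - 1900)) = 27561*(-33954 - 7139) = 27561*(-41093) = -1132564173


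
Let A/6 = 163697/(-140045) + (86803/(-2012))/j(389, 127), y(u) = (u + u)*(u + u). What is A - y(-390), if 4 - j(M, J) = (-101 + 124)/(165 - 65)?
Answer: -16159211474593092/26556873395 ≈ -6.0848e+5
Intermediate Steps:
j(M, J) = 377/100 (j(M, J) = 4 - (-101 + 124)/(165 - 65) = 4 - 23/100 = 377/100)
y(u) = 4*u² (y(u) = (2*u)*(2*u) = 4*u²)
A = -2009701075092/26556873395 (A = 6*(163697/(-140045) + (86803/(-2012))/(377/100)) = 6*(163697*(-1/140045) + (86803*(-1/2012))*(100/377)) = 6*(-163697/140045 - 86803/2012*100/377) = 6*(-163697/140045 - 2170075/189631) = 6*(-334950179182/26556873395) = -2009701075092/26556873395 ≈ -75.675)
A - y(-390) = -2009701075092/26556873395 - 4*(-390)² = -2009701075092/26556873395 - 4*152100 = -2009701075092/26556873395 - 1*608400 = -2009701075092/26556873395 - 608400 = -16159211474593092/26556873395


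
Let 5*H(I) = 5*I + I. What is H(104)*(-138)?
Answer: -86112/5 ≈ -17222.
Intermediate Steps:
H(I) = 6*I/5 (H(I) = (5*I + I)/5 = (6*I)/5 = 6*I/5)
H(104)*(-138) = ((6/5)*104)*(-138) = (624/5)*(-138) = -86112/5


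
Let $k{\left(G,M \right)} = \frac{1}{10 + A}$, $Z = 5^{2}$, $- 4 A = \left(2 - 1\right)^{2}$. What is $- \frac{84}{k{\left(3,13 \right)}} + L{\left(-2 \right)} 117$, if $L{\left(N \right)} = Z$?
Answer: $2106$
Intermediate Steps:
$A = - \frac{1}{4}$ ($A = - \frac{\left(2 - 1\right)^{2}}{4} = - \frac{1^{2}}{4} = \left(- \frac{1}{4}\right) 1 = - \frac{1}{4} \approx -0.25$)
$Z = 25$
$k{\left(G,M \right)} = \frac{4}{39}$ ($k{\left(G,M \right)} = \frac{1}{10 - \frac{1}{4}} = \frac{1}{\frac{39}{4}} = \frac{4}{39}$)
$L{\left(N \right)} = 25$
$- \frac{84}{k{\left(3,13 \right)}} + L{\left(-2 \right)} 117 = - \frac{84}{\frac{4}{39}} + 25 \cdot 117 = \left(-84\right) \frac{39}{4} + 2925 = -819 + 2925 = 2106$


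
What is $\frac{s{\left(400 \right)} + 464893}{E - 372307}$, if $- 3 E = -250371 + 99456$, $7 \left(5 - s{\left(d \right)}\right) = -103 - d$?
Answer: $- \frac{3254789}{2254014} \approx -1.444$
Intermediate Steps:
$s{\left(d \right)} = \frac{138}{7} + \frac{d}{7}$ ($s{\left(d \right)} = 5 - \frac{-103 - d}{7} = 5 + \left(\frac{103}{7} + \frac{d}{7}\right) = \frac{138}{7} + \frac{d}{7}$)
$E = 50305$ ($E = - \frac{-250371 + 99456}{3} = \left(- \frac{1}{3}\right) \left(-150915\right) = 50305$)
$\frac{s{\left(400 \right)} + 464893}{E - 372307} = \frac{\left(\frac{138}{7} + \frac{1}{7} \cdot 400\right) + 464893}{50305 - 372307} = \frac{\left(\frac{138}{7} + \frac{400}{7}\right) + 464893}{-322002} = \left(\frac{538}{7} + 464893\right) \left(- \frac{1}{322002}\right) = \frac{3254789}{7} \left(- \frac{1}{322002}\right) = - \frac{3254789}{2254014}$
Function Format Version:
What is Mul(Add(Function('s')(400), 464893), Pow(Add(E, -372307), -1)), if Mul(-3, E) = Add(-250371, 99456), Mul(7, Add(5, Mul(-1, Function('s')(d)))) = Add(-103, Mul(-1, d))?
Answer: Rational(-3254789, 2254014) ≈ -1.4440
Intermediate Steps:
Function('s')(d) = Add(Rational(138, 7), Mul(Rational(1, 7), d)) (Function('s')(d) = Add(5, Mul(Rational(-1, 7), Add(-103, Mul(-1, d)))) = Add(5, Add(Rational(103, 7), Mul(Rational(1, 7), d))) = Add(Rational(138, 7), Mul(Rational(1, 7), d)))
E = 50305 (E = Mul(Rational(-1, 3), Add(-250371, 99456)) = Mul(Rational(-1, 3), -150915) = 50305)
Mul(Add(Function('s')(400), 464893), Pow(Add(E, -372307), -1)) = Mul(Add(Add(Rational(138, 7), Mul(Rational(1, 7), 400)), 464893), Pow(Add(50305, -372307), -1)) = Mul(Add(Add(Rational(138, 7), Rational(400, 7)), 464893), Pow(-322002, -1)) = Mul(Add(Rational(538, 7), 464893), Rational(-1, 322002)) = Mul(Rational(3254789, 7), Rational(-1, 322002)) = Rational(-3254789, 2254014)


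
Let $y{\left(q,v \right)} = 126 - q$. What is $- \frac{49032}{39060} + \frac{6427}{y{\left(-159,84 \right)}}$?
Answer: $\frac{263405}{12369} \approx 21.296$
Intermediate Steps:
$- \frac{49032}{39060} + \frac{6427}{y{\left(-159,84 \right)}} = - \frac{49032}{39060} + \frac{6427}{126 - -159} = \left(-49032\right) \frac{1}{39060} + \frac{6427}{126 + 159} = - \frac{1362}{1085} + \frac{6427}{285} = \frac{263405}{12369}$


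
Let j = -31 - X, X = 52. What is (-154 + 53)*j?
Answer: 8383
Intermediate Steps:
j = -83 (j = -31 - 1*52 = -31 - 52 = -83)
(-154 + 53)*j = (-154 + 53)*(-83) = -101*(-83) = 8383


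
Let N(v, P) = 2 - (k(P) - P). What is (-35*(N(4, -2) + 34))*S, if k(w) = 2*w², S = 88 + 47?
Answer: -122850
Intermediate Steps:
S = 135
N(v, P) = 2 + P - 2*P² (N(v, P) = 2 - (2*P² - P) = 2 - (-P + 2*P²) = 2 + (P - 2*P²) = 2 + P - 2*P²)
(-35*(N(4, -2) + 34))*S = -35*((2 - 2 - 2*(-2)²) + 34)*135 = -35*((2 - 2 - 2*4) + 34)*135 = -35*((2 - 2 - 8) + 34)*135 = -35*(-8 + 34)*135 = -35*26*135 = -910*135 = -122850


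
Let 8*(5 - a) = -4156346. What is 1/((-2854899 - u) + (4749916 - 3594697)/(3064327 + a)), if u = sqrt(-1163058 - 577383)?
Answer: -195566829653801438341/558323602597228218913060990 + 205506588921001*I*sqrt(1740441)/1674970807791684656739182970 ≈ -3.5028e-7 + 1.6186e-10*I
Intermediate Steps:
a = 2078193/4 (a = 5 - 1/8*(-4156346) = 5 + 2078173/4 = 2078193/4 ≈ 5.1955e+5)
u = I*sqrt(1740441) (u = sqrt(-1740441) = I*sqrt(1740441) ≈ 1319.3*I)
1/((-2854899 - u) + (4749916 - 3594697)/(3064327 + a)) = 1/((-2854899 - I*sqrt(1740441)) + (4749916 - 3594697)/(3064327 + 2078193/4)) = 1/((-2854899 - I*sqrt(1740441)) + 1155219/(14335501/4)) = 1/((-2854899 - I*sqrt(1740441)) + 1155219*(4/14335501)) = 1/((-2854899 - I*sqrt(1740441)) + 4620876/14335501) = 1/(-40926402848523/14335501 - I*sqrt(1740441))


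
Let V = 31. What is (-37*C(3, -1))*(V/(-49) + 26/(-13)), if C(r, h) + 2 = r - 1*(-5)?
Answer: 28638/49 ≈ 584.45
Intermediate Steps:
C(r, h) = 3 + r (C(r, h) = -2 + (r - 1*(-5)) = -2 + (r + 5) = -2 + (5 + r) = 3 + r)
(-37*C(3, -1))*(V/(-49) + 26/(-13)) = (-37*(3 + 3))*(31/(-49) + 26/(-13)) = (-37*6)*(31*(-1/49) + 26*(-1/13)) = -222*(-31/49 - 2) = -222*(-129/49) = 28638/49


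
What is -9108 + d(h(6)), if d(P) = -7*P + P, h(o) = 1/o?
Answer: -9109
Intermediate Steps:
d(P) = -6*P
-9108 + d(h(6)) = -9108 - 6/6 = -9108 - 6*⅙ = -9108 - 1 = -9109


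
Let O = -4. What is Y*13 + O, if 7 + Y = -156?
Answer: -2123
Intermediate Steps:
Y = -163 (Y = -7 - 156 = -163)
Y*13 + O = -163*13 - 4 = -2119 - 4 = -2123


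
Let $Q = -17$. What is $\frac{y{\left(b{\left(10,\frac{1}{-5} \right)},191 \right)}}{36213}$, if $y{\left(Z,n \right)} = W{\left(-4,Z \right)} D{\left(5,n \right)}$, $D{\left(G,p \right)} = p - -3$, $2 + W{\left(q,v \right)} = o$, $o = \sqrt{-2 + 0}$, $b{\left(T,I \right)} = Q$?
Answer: $- \frac{388}{36213} + \frac{194 i \sqrt{2}}{36213} \approx -0.010714 + 0.0075762 i$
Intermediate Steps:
$b{\left(T,I \right)} = -17$
$o = i \sqrt{2}$ ($o = \sqrt{-2} = i \sqrt{2} \approx 1.4142 i$)
$W{\left(q,v \right)} = -2 + i \sqrt{2}$
$D{\left(G,p \right)} = 3 + p$ ($D{\left(G,p \right)} = p + 3 = 3 + p$)
$y{\left(Z,n \right)} = \left(-2 + i \sqrt{2}\right) \left(3 + n\right)$
$\frac{y{\left(b{\left(10,\frac{1}{-5} \right)},191 \right)}}{36213} = \frac{\left(-1\right) \left(2 - i \sqrt{2}\right) \left(3 + 191\right)}{36213} = \left(-1\right) \left(2 - i \sqrt{2}\right) 194 \cdot \frac{1}{36213} = \left(-388 + 194 i \sqrt{2}\right) \frac{1}{36213} = - \frac{388}{36213} + \frac{194 i \sqrt{2}}{36213}$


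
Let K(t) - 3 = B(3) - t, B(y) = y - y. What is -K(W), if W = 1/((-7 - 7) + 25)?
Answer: -32/11 ≈ -2.9091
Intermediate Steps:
B(y) = 0
W = 1/11 (W = 1/(-14 + 25) = 1/11 ≈ 0.090909)
K(t) = 3 - t (K(t) = 3 + (0 - t) = 3 - t)
-K(W) = -(3 - 1*1/11) = -(3 - 1/11) = -1*32/11 = -32/11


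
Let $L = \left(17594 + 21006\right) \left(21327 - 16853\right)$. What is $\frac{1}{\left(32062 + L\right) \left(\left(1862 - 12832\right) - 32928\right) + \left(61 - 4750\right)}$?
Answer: $- \frac{1}{7582434029565} \approx -1.3188 \cdot 10^{-13}$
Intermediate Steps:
$L = 172696400$ ($L = 38600 \cdot 4474 = 172696400$)
$\frac{1}{\left(32062 + L\right) \left(\left(1862 - 12832\right) - 32928\right) + \left(61 - 4750\right)} = \frac{1}{\left(32062 + 172696400\right) \left(\left(1862 - 12832\right) - 32928\right) + \left(61 - 4750\right)} = \frac{1}{172728462 \left(-10970 - 32928\right) + \left(61 - 4750\right)} = \frac{1}{172728462 \left(-43898\right) - 4689} = \frac{1}{-7582434024876 - 4689} = \frac{1}{-7582434029565} = - \frac{1}{7582434029565}$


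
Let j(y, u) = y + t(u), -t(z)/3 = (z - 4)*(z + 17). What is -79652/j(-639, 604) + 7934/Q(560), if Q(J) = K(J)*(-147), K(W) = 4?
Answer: -210163325/15658146 ≈ -13.422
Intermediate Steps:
t(z) = -3*(-4 + z)*(17 + z) (t(z) = -3*(z - 4)*(z + 17) = -3*(-4 + z)*(17 + z))
Q(J) = -588 (Q(J) = 4*(-147) = -588)
j(y, u) = 204 + y - 39*u - 3*u**2 (j(y, u) = y + (204 - 39*u - 3*u**2) = 204 + y - 39*u - 3*u**2)
-79652/j(-639, 604) + 7934/Q(560) = -79652/(204 - 639 - 39*604 - 3*604**2) + 7934/(-588) = -79652/(204 - 639 - 23556 - 3*364816) + 7934*(-1/588) = -79652/(204 - 639 - 23556 - 1094448) - 3967/294 = -79652/(-1118439) - 3967/294 = -79652*(-1/1118439) - 3967/294 = 79652/1118439 - 3967/294 = -210163325/15658146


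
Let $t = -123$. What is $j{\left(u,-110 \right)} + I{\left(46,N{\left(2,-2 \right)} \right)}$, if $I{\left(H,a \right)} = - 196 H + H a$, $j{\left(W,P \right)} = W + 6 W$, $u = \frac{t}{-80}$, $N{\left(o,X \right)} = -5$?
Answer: $- \frac{738819}{80} \approx -9235.2$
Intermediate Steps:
$u = \frac{123}{80}$ ($u = - \frac{123}{-80} = \left(-123\right) \left(- \frac{1}{80}\right) = \frac{123}{80} \approx 1.5375$)
$j{\left(W,P \right)} = 7 W$
$j{\left(u,-110 \right)} + I{\left(46,N{\left(2,-2 \right)} \right)} = 7 \cdot \frac{123}{80} + 46 \left(-196 - 5\right) = \frac{861}{80} + 46 \left(-201\right) = \frac{861}{80} - 9246 = - \frac{738819}{80}$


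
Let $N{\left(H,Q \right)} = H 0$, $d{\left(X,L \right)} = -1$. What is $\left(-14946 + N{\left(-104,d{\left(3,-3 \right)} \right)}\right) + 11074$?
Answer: $-3872$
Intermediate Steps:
$N{\left(H,Q \right)} = 0$
$\left(-14946 + N{\left(-104,d{\left(3,-3 \right)} \right)}\right) + 11074 = \left(-14946 + 0\right) + 11074 = -14946 + 11074 = -3872$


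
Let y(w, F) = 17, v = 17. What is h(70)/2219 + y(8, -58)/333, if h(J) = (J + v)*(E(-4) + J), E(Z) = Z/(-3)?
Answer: 2104321/738927 ≈ 2.8478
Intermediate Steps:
E(Z) = -Z/3 (E(Z) = Z*(-1/3) = -Z/3)
h(J) = (17 + J)*(4/3 + J) (h(J) = (J + 17)*(-1/3*(-4) + J) = (17 + J)*(4/3 + J))
h(70)/2219 + y(8, -58)/333 = (68/3 + 70**2 + (55/3)*70)/2219 + 17/333 = (68/3 + 4900 + 3850/3)*(1/2219) + 17*(1/333) = 6206*(1/2219) + 17/333 = 6206/2219 + 17/333 = 2104321/738927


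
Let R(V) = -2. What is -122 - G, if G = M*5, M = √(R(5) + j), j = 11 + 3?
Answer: -122 - 10*√3 ≈ -139.32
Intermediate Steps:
j = 14
M = 2*√3 (M = √(-2 + 14) = √12 = 2*√3 ≈ 3.4641)
G = 10*√3 (G = (2*√3)*5 = 10*√3 ≈ 17.320)
-122 - G = -122 - 10*√3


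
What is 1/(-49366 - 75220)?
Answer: -1/124586 ≈ -8.0266e-6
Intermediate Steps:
1/(-49366 - 75220) = 1/(-124586) = -1/124586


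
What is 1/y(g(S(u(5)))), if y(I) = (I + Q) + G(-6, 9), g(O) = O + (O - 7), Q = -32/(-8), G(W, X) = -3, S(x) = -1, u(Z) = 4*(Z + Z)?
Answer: -⅛ ≈ -0.12500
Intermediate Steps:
u(Z) = 8*Z (u(Z) = 4*(2*Z) = 8*Z)
Q = 4 (Q = -32*(-⅛) = 4)
g(O) = -7 + 2*O (g(O) = O + (-7 + O) = -7 + 2*O)
y(I) = 1 + I (y(I) = (I + 4) - 3 = (4 + I) - 3 = 1 + I)
1/y(g(S(u(5)))) = 1/(1 + (-7 + 2*(-1))) = 1/(1 + (-7 - 2)) = 1/(1 - 9) = 1/(-8) = -⅛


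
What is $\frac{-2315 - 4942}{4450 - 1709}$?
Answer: $- \frac{7257}{2741} \approx -2.6476$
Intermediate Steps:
$\frac{-2315 - 4942}{4450 - 1709} = - \frac{7257}{2741}$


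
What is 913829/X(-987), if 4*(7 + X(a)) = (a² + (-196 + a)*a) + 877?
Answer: 3655316/2142639 ≈ 1.7060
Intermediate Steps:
X(a) = 849/4 + a²/4 + a*(-196 + a)/4 (X(a) = -7 + ((a² + (-196 + a)*a) + 877)/4 = -7 + ((a² + a*(-196 + a)) + 877)/4 = -7 + (877 + a² + a*(-196 + a))/4 = -7 + (877/4 + a²/4 + a*(-196 + a)/4) = 849/4 + a²/4 + a*(-196 + a)/4)
913829/X(-987) = 913829/(849/4 + (½)*(-987)² - 49*(-987)) = 913829/(849/4 + (½)*974169 + 48363) = 913829/(849/4 + 974169/2 + 48363) = 913829/(2142639/4) = 913829*(4/2142639) = 3655316/2142639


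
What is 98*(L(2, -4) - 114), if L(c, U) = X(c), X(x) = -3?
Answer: -11466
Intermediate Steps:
L(c, U) = -3
98*(L(2, -4) - 114) = 98*(-3 - 114) = 98*(-117) = -11466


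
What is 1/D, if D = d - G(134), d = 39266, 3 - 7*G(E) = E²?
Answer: 7/292815 ≈ 2.3906e-5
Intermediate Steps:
G(E) = 3/7 - E²/7
D = 292815/7 (D = 39266 - (3/7 - ⅐*134²) = 39266 - (3/7 - ⅐*17956) = 39266 - (3/7 - 17956/7) = 39266 - 1*(-17953/7) = 39266 + 17953/7 = 292815/7 ≈ 41831.)
1/D = 1/(292815/7) = 7/292815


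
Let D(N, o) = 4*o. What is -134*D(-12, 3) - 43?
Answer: -1651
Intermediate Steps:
-134*D(-12, 3) - 43 = -536*3 - 43 = -134*12 - 43 = -1608 - 43 = -1651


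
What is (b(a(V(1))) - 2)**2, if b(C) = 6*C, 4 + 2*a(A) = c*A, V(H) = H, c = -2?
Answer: 400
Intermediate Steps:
a(A) = -2 - A (a(A) = -2 + (-2*A)/2 = -2 - A)
(b(a(V(1))) - 2)**2 = (6*(-2 - 1*1) - 2)**2 = (6*(-2 - 1) - 2)**2 = (6*(-3) - 2)**2 = (-18 - 2)**2 = (-20)**2 = 400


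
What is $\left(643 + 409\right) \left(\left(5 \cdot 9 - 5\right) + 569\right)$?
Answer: $640668$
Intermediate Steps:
$\left(643 + 409\right) \left(\left(5 \cdot 9 - 5\right) + 569\right) = 1052 \left(\left(45 - 5\right) + 569\right) = 1052 \left(40 + 569\right) = 1052 \cdot 609 = 640668$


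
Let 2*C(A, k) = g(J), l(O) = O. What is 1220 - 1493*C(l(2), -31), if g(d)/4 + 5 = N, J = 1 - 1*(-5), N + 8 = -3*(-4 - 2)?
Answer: -13710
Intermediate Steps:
N = 10 (N = -8 - 3*(-4 - 2) = -8 - 3*(-6) = -8 + 18 = 10)
J = 6 (J = 1 + 5 = 6)
g(d) = 20 (g(d) = -20 + 4*10 = -20 + 40 = 20)
C(A, k) = 10 (C(A, k) = (½)*20 = 10)
1220 - 1493*C(l(2), -31) = 1220 - 1493*10 = 1220 - 14930 = -13710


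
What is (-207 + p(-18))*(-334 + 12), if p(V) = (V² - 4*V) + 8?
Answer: -63434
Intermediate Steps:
p(V) = 8 + V² - 4*V
(-207 + p(-18))*(-334 + 12) = (-207 + (8 + (-18)² - 4*(-18)))*(-334 + 12) = (-207 + (8 + 324 + 72))*(-322) = (-207 + 404)*(-322) = 197*(-322) = -63434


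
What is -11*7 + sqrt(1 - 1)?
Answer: -77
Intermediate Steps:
-11*7 + sqrt(1 - 1) = -77 + sqrt(0) = -77 + 0 = -77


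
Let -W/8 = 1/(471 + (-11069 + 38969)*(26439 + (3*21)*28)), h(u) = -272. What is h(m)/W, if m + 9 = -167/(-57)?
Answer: 26753381814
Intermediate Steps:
m = -346/57 (m = -9 - 167/(-57) = -9 - 167*(-1/57) = -9 + 167/57 = -346/57 ≈ -6.0702)
W = -8/786864171 (W = -8/(471 + (-11069 + 38969)*(26439 + (3*21)*28)) = -8/(471 + 27900*(26439 + 63*28)) = -8/(471 + 27900*(26439 + 1764)) = -8/(471 + 27900*28203) = -8/(471 + 786863700) = -8/786864171 ≈ -1.0167e-8)
h(m)/W = -272/(-8/786864171) = -272*(-786864171/8) = 26753381814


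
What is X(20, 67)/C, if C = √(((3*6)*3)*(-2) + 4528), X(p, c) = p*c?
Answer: 134*√1105/221 ≈ 20.156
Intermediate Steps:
X(p, c) = c*p
C = 2*√1105 (C = √((18*3)*(-2) + 4528) = √(54*(-2) + 4528) = √(-108 + 4528) = √4420 = 2*√1105 ≈ 66.483)
X(20, 67)/C = (67*20)/((2*√1105)) = 1340*(√1105/2210) = 134*√1105/221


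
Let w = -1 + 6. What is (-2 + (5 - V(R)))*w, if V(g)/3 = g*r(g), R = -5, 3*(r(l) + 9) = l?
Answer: -785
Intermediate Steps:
r(l) = -9 + l/3
V(g) = 3*g*(-9 + g/3) (V(g) = 3*(g*(-9 + g/3)) = 3*g*(-9 + g/3))
w = 5
(-2 + (5 - V(R)))*w = (-2 + (5 - (-5)*(-27 - 5)))*5 = (-2 + (5 - (-5)*(-32)))*5 = (-2 + (5 - 1*160))*5 = (-2 + (5 - 160))*5 = (-2 - 155)*5 = -157*5 = -785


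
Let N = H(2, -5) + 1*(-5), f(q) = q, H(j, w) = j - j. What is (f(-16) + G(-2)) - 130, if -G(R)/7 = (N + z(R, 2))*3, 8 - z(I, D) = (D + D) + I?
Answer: -167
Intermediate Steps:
z(I, D) = 8 - I - 2*D (z(I, D) = 8 - ((D + D) + I) = 8 - (2*D + I) = 8 - (I + 2*D) = 8 + (-I - 2*D) = 8 - I - 2*D)
H(j, w) = 0
N = -5 (N = 0 + 1*(-5) = 0 - 5 = -5)
G(R) = 21 + 21*R (G(R) = -7*(-5 + (8 - R - 2*2))*3 = -7*(-5 + (8 - R - 4))*3 = -7*(-5 + (4 - R))*3 = -7*(-1 - R)*3 = -7*(-3 - 3*R) = 21 + 21*R)
(f(-16) + G(-2)) - 130 = (-16 + (21 + 21*(-2))) - 130 = (-16 + (21 - 42)) - 130 = (-16 - 21) - 130 = -37 - 130 = -167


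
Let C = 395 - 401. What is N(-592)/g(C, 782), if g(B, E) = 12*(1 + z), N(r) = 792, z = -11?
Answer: -33/5 ≈ -6.6000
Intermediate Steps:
C = -6
g(B, E) = -120 (g(B, E) = 12*(1 - 11) = 12*(-10) = -120)
N(-592)/g(C, 782) = 792/(-120) = 792*(-1/120) = -33/5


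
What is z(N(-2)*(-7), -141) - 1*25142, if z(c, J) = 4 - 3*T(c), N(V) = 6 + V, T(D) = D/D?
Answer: -25141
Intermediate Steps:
T(D) = 1
z(c, J) = 1 (z(c, J) = 4 - 3*1 = 4 - 3 = 1)
z(N(-2)*(-7), -141) - 1*25142 = 1 - 1*25142 = 1 - 25142 = -25141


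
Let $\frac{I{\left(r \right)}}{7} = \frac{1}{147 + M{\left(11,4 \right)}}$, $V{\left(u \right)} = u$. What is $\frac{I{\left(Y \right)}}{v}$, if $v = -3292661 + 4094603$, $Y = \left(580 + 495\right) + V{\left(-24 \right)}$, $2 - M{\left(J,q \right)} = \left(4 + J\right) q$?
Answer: $\frac{7}{71372838} \approx 9.8076 \cdot 10^{-8}$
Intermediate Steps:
$M{\left(J,q \right)} = 2 - q \left(4 + J\right)$ ($M{\left(J,q \right)} = 2 - \left(4 + J\right) q = 2 - q \left(4 + J\right)$)
$Y = 1051$ ($Y = \left(580 + 495\right) - 24 = 1075 - 24 = 1051$)
$v = 801942$
$I{\left(r \right)} = \frac{7}{89}$ ($I{\left(r \right)} = \frac{7}{147 - \left(14 + 44\right)} = \frac{7}{147 - 58} = \frac{7}{89}$)
$\frac{I{\left(Y \right)}}{v} = \frac{7}{89 \cdot 801942} = \frac{7}{89} \cdot \frac{1}{801942} = \frac{7}{71372838}$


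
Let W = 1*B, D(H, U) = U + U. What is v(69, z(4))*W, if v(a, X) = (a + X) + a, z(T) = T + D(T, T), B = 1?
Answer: 150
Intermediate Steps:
D(H, U) = 2*U
W = 1 (W = 1*1 = 1)
z(T) = 3*T (z(T) = T + 2*T = 3*T)
v(a, X) = X + 2*a (v(a, X) = (X + a) + a = X + 2*a)
v(69, z(4))*W = (3*4 + 2*69)*1 = (12 + 138)*1 = 150*1 = 150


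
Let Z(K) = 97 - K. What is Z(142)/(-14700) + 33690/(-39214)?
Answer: -2349897/2744980 ≈ -0.85607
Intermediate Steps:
Z(142)/(-14700) + 33690/(-39214) = (97 - 1*142)/(-14700) + 33690/(-39214) = (97 - 142)*(-1/14700) + 33690*(-1/39214) = -45*(-1/14700) - 16845/19607 = 3/980 - 16845/19607 = -2349897/2744980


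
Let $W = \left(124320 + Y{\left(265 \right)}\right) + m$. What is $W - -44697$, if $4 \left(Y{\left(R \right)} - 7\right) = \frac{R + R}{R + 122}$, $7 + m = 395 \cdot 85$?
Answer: $\frac{156806473}{774} \approx 2.0259 \cdot 10^{5}$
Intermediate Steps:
$m = 33568$ ($m = -7 + 395 \cdot 85 = -7 + 33575 = 33568$)
$Y{\left(R \right)} = 7 + \frac{R}{2 \left(122 + R\right)}$ ($Y{\left(R \right)} = 7 + \frac{\left(R + R\right) \frac{1}{R + 122}}{4} = 7 + \frac{2 R \frac{1}{122 + R}}{4} = 7 + \frac{R}{2 \left(122 + R\right)}$)
$W = \frac{122210995}{774}$ ($W = \left(124320 + \frac{1708 + 15 \cdot 265}{2 \left(122 + 265\right)}\right) + 33568 = \left(124320 + \frac{1708 + 3975}{2 \cdot 387}\right) + 33568 = \left(124320 + \frac{1}{2} \cdot \frac{1}{387} \cdot 5683\right) + 33568 = \left(124320 + \frac{5683}{774}\right) + 33568 = \frac{96229363}{774} + 33568 = \frac{122210995}{774} \approx 1.579 \cdot 10^{5}$)
$W - -44697 = \frac{122210995}{774} - -44697 = \frac{122210995}{774} + 44697 = \frac{156806473}{774}$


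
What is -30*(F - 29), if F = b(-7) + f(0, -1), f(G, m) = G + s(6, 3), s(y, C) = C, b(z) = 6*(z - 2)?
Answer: 2400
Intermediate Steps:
b(z) = -12 + 6*z (b(z) = 6*(-2 + z) = -12 + 6*z)
f(G, m) = 3 + G (f(G, m) = G + 3 = 3 + G)
F = -51 (F = (-12 + 6*(-7)) + (3 + 0) = (-12 - 42) + 3 = -54 + 3 = -51)
-30*(F - 29) = -30*(-51 - 29) = -30*(-80) = 2400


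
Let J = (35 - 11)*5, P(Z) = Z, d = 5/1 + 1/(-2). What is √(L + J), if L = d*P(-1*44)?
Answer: I*√78 ≈ 8.8318*I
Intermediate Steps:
d = 9/2 (d = 5*1 + 1*(-½) = 5 - ½ = 9/2 ≈ 4.5000)
L = -198 (L = 9*(-1*44)/2 = (9/2)*(-44) = -198)
J = 120 (J = 24*5 = 120)
√(L + J) = √(-198 + 120) = √(-78) = I*√78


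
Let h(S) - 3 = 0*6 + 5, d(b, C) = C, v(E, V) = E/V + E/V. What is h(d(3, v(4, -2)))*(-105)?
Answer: -840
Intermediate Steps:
v(E, V) = 2*E/V
h(S) = 8 (h(S) = 3 + (0*6 + 5) = 3 + (0 + 5) = 3 + 5 = 8)
h(d(3, v(4, -2)))*(-105) = 8*(-105) = -840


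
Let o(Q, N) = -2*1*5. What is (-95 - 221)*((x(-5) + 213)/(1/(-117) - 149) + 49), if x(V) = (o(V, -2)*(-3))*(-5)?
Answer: -133809410/8717 ≈ -15350.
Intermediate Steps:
o(Q, N) = -10 (o(Q, N) = -2*5 = -10)
x(V) = -150 (x(V) = -10*(-3)*(-5) = 30*(-5) = -150)
(-95 - 221)*((x(-5) + 213)/(1/(-117) - 149) + 49) = (-95 - 221)*((-150 + 213)/(1/(-117) - 149) + 49) = -316*(63/(-1/117 - 149) + 49) = -316*(63/(-17434/117) + 49) = -316*(63*(-117/17434) + 49) = -316*(-7371/17434 + 49) = -316*846895/17434 = -133809410/8717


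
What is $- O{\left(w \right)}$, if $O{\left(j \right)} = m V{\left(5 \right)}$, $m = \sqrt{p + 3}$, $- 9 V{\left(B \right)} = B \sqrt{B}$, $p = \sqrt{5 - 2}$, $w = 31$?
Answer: $\frac{5 \sqrt{15 + 5 \sqrt{3}}}{9} \approx 2.7023$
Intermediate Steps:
$p = \sqrt{3} \approx 1.732$
$V{\left(B \right)} = - \frac{B^{\frac{3}{2}}}{9}$ ($V{\left(B \right)} = - \frac{B \sqrt{B}}{9} = - \frac{B^{\frac{3}{2}}}{9}$)
$m = \sqrt{3 + \sqrt{3}}$ ($m = \sqrt{\sqrt{3} + 3} = \sqrt{3 + \sqrt{3}} \approx 2.1753$)
$O{\left(j \right)} = - \frac{5 \sqrt{5} \sqrt{3 + \sqrt{3}}}{9}$ ($O{\left(j \right)} = \sqrt{3 + \sqrt{3}} \left(- \frac{5^{\frac{3}{2}}}{9}\right) = \sqrt{3 + \sqrt{3}} \left(- \frac{5 \sqrt{5}}{9}\right) = - \frac{5 \sqrt{5} \sqrt{3 + \sqrt{3}}}{9}$)
$- O{\left(w \right)} = - \frac{\left(-5\right) \sqrt{15 + 5 \sqrt{3}}}{9} = \frac{5 \sqrt{15 + 5 \sqrt{3}}}{9}$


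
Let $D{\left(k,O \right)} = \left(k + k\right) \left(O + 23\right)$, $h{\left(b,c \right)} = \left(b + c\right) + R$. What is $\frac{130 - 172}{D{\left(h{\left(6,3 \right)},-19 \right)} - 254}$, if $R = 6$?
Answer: $\frac{21}{67} \approx 0.31343$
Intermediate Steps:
$h{\left(b,c \right)} = 6 + b + c$ ($h{\left(b,c \right)} = \left(b + c\right) + 6 = 6 + b + c$)
$D{\left(k,O \right)} = 2 k \left(23 + O\right)$
$\frac{130 - 172}{D{\left(h{\left(6,3 \right)},-19 \right)} - 254} = \frac{130 - 172}{2 \left(6 + 6 + 3\right) \left(23 - 19\right) - 254} = - \frac{42}{2 \cdot 15 \cdot 4 - 254} = - \frac{42}{120 - 254} = - \frac{42}{-134} = \left(-42\right) \left(- \frac{1}{134}\right) = \frac{21}{67}$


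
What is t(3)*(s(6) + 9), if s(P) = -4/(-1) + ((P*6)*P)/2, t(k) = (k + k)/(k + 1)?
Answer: 363/2 ≈ 181.50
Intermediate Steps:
t(k) = 2*k/(1 + k) (t(k) = (2*k)/(1 + k) = 2*k/(1 + k))
s(P) = 4 + 3*P² (s(P) = -4*(-1) + ((6*P)*P)*(½) = 4 + (6*P²)*(½) = 4 + 3*P²)
t(3)*(s(6) + 9) = (2*3/(1 + 3))*((4 + 3*6²) + 9) = (2*3/4)*((4 + 3*36) + 9) = (2*3*(¼))*((4 + 108) + 9) = 3*(112 + 9)/2 = (3/2)*121 = 363/2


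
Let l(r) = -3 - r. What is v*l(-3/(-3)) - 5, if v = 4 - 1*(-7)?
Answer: -49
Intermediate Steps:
v = 11 (v = 4 + 7 = 11)
v*l(-3/(-3)) - 5 = 11*(-3 - (-3)/(-3)) - 5 = 11*(-3 - (-3)*(-1)/3) - 5 = 11*(-3 - 1*1) - 5 = 11*(-3 - 1) - 5 = 11*(-4) - 5 = -44 - 5 = -49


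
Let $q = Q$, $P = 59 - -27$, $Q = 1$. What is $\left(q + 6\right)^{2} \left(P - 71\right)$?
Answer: $735$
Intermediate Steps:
$P = 86$ ($P = 59 + 27 = 86$)
$q = 1$
$\left(q + 6\right)^{2} \left(P - 71\right) = \left(1 + 6\right)^{2} \left(86 - 71\right) = 7^{2} \cdot 15 = 49 \cdot 15 = 735$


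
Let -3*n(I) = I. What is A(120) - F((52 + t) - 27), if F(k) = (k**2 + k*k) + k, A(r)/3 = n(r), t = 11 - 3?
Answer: -2331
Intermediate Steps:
t = 8
n(I) = -I/3
A(r) = -r (A(r) = 3*(-r/3) = -r)
F(k) = k + 2*k**2 (F(k) = (k**2 + k**2) + k = 2*k**2 + k = k + 2*k**2)
A(120) - F((52 + t) - 27) = -1*120 - ((52 + 8) - 27)*(1 + 2*((52 + 8) - 27)) = -120 - (60 - 27)*(1 + 2*(60 - 27)) = -120 - 33*(1 + 2*33) = -120 - 33*(1 + 66) = -120 - 33*67 = -120 - 1*2211 = -120 - 2211 = -2331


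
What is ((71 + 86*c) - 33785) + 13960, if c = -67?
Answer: -25516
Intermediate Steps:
((71 + 86*c) - 33785) + 13960 = ((71 + 86*(-67)) - 33785) + 13960 = ((71 - 5762) - 33785) + 13960 = (-5691 - 33785) + 13960 = -39476 + 13960 = -25516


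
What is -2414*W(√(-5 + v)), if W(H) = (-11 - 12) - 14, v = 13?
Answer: 89318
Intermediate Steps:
W(H) = -37 (W(H) = -23 - 14 = -37)
-2414*W(√(-5 + v)) = -2414*(-37) = 89318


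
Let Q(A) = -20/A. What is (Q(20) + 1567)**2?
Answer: 2452356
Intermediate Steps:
(Q(20) + 1567)**2 = (-20/20 + 1567)**2 = (-20*1/20 + 1567)**2 = (-1 + 1567)**2 = 1566**2 = 2452356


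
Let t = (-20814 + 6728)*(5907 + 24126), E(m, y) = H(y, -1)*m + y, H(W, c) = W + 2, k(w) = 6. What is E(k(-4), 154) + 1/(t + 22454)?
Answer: 461094398559/423022384 ≈ 1090.0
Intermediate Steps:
H(W, c) = 2 + W
E(m, y) = y + m*(2 + y) (E(m, y) = (2 + y)*m + y = m*(2 + y) + y = y + m*(2 + y))
t = -423044838 (t = -14086*30033 = -423044838)
E(k(-4), 154) + 1/(t + 22454) = (154 + 6*(2 + 154)) + 1/(-423044838 + 22454) = (154 + 6*156) + 1/(-423022384) = (154 + 936) - 1/423022384 = 1090 - 1/423022384 = 461094398559/423022384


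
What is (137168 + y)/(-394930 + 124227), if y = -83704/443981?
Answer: -60899902104/120186988643 ≈ -0.50671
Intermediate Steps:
y = -83704/443981 (y = -83704*1/443981 = -83704/443981 ≈ -0.18853)
(137168 + y)/(-394930 + 124227) = (137168 - 83704/443981)/(-394930 + 124227) = (60899902104/443981)/(-270703) = (60899902104/443981)*(-1/270703) = -60899902104/120186988643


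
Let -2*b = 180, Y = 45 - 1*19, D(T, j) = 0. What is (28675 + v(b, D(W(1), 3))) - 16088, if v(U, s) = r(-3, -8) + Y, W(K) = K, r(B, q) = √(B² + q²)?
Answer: 12613 + √73 ≈ 12622.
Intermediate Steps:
Y = 26 (Y = 45 - 19 = 26)
b = -90 (b = -½*180 = -90)
v(U, s) = 26 + √73 (v(U, s) = √((-3)² + (-8)²) + 26 = √(9 + 64) + 26 = √73 + 26 = 26 + √73)
(28675 + v(b, D(W(1), 3))) - 16088 = (28675 + (26 + √73)) - 16088 = (28701 + √73) - 16088 = 12613 + √73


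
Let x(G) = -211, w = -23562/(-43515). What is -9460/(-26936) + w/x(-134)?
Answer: 2395107913/6869925790 ≈ 0.34864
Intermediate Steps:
w = 2618/4835 (w = -23562*(-1/43515) = 2618/4835 ≈ 0.54147)
-9460/(-26936) + w/x(-134) = -9460/(-26936) + (2618/4835)/(-211) = -9460*(-1/26936) + (2618/4835)*(-1/211) = 2365/6734 - 2618/1020185 = 2395107913/6869925790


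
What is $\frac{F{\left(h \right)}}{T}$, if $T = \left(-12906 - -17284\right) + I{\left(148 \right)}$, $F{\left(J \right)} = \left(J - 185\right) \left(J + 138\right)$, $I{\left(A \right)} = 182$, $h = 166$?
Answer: $- \frac{19}{15} \approx -1.2667$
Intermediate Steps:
$F{\left(J \right)} = \left(-185 + J\right) \left(138 + J\right)$
$T = 4560$ ($T = \left(-12906 - -17284\right) + 182 = \left(-12906 + 17284\right) + 182 = 4378 + 182 = 4560$)
$\frac{F{\left(h \right)}}{T} = \frac{-25530 + 166^{2} - 7802}{4560} = \left(-25530 + 27556 - 7802\right) \frac{1}{4560} = \left(-5776\right) \frac{1}{4560} = - \frac{19}{15}$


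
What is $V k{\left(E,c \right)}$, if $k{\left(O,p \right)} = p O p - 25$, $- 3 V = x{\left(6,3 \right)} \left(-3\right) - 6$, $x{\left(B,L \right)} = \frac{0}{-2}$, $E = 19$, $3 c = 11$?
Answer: $\frac{4148}{9} \approx 460.89$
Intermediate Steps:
$c = \frac{11}{3}$ ($c = \frac{1}{3} \cdot 11 = \frac{11}{3} \approx 3.6667$)
$x{\left(B,L \right)} = 0$ ($x{\left(B,L \right)} = 0 \left(- \frac{1}{2}\right) = 0$)
$V = 2$ ($V = - \frac{0 \left(-3\right) - 6}{3} = - \frac{0 - 6}{3} = \left(- \frac{1}{3}\right) \left(-6\right) = 2$)
$k{\left(O,p \right)} = -25 + O p^{2}$ ($k{\left(O,p \right)} = O p p - 25 = O p^{2} - 25 = -25 + O p^{2}$)
$V k{\left(E,c \right)} = 2 \left(-25 + 19 \left(\frac{11}{3}\right)^{2}\right) = 2 \left(-25 + 19 \cdot \frac{121}{9}\right) = 2 \left(-25 + \frac{2299}{9}\right) = 2 \cdot \frac{2074}{9} = \frac{4148}{9}$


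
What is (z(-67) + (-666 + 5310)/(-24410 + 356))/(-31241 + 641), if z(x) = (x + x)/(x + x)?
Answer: -647/24535080 ≈ -2.6370e-5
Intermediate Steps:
z(x) = 1 (z(x) = (2*x)/((2*x)) = (2*x)*(1/(2*x)) = 1)
(z(-67) + (-666 + 5310)/(-24410 + 356))/(-31241 + 641) = (1 + (-666 + 5310)/(-24410 + 356))/(-31241 + 641) = (1 + 4644/(-24054))/(-30600) = (1 + 4644*(-1/24054))*(-1/30600) = (1 - 774/4009)*(-1/30600) = (3235/4009)*(-1/30600) = -647/24535080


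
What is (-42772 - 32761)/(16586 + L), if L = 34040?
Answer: -75533/50626 ≈ -1.4920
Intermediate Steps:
(-42772 - 32761)/(16586 + L) = (-42772 - 32761)/(16586 + 34040) = -75533/50626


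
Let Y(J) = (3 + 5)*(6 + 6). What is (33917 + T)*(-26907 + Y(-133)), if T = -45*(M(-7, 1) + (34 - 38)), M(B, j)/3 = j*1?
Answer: -910555182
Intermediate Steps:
M(B, j) = 3*j (M(B, j) = 3*(j*1) = 3*j)
Y(J) = 96 (Y(J) = 8*12 = 96)
T = 45 (T = -45*(3*1 + (34 - 38)) = -45*(3 - 4) = -45*(-1) = 45)
(33917 + T)*(-26907 + Y(-133)) = (33917 + 45)*(-26907 + 96) = 33962*(-26811) = -910555182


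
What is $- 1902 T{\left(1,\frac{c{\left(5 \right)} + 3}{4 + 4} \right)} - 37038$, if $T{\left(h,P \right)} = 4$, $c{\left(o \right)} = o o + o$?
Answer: $-44646$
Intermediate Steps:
$c{\left(o \right)} = o + o^{2}$ ($c{\left(o \right)} = o^{2} + o = o + o^{2}$)
$- 1902 T{\left(1,\frac{c{\left(5 \right)} + 3}{4 + 4} \right)} - 37038 = \left(-1902\right) 4 - 37038 = -7608 - 37038 = -44646$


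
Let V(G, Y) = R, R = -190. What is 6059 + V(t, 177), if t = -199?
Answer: 5869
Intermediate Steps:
V(G, Y) = -190
6059 + V(t, 177) = 6059 - 190 = 5869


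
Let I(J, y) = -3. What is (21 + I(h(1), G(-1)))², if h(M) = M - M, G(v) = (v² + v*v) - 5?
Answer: 324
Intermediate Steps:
G(v) = -5 + 2*v² (G(v) = (v² + v²) - 5 = 2*v² - 5 = -5 + 2*v²)
h(M) = 0
(21 + I(h(1), G(-1)))² = (21 - 3)² = 18² = 324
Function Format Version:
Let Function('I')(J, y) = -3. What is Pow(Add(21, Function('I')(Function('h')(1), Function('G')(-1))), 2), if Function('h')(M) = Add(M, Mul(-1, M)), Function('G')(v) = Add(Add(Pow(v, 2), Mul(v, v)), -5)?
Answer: 324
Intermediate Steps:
Function('G')(v) = Add(-5, Mul(2, Pow(v, 2))) (Function('G')(v) = Add(Add(Pow(v, 2), Pow(v, 2)), -5) = Add(Mul(2, Pow(v, 2)), -5) = Add(-5, Mul(2, Pow(v, 2))))
Function('h')(M) = 0
Pow(Add(21, Function('I')(Function('h')(1), Function('G')(-1))), 2) = Pow(Add(21, -3), 2) = Pow(18, 2) = 324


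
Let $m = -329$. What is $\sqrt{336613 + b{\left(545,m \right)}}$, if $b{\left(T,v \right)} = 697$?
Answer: $\sqrt{337310} \approx 580.78$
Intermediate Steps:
$\sqrt{336613 + b{\left(545,m \right)}} = \sqrt{336613 + 697} = \sqrt{337310}$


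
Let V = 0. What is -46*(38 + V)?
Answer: -1748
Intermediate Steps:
-46*(38 + V) = -46*(38 + 0) = -46*38 = -1748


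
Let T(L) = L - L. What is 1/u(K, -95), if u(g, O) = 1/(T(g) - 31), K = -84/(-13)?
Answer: -31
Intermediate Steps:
T(L) = 0
K = 84/13 (K = -84*(-1/13) = 84/13 ≈ 6.4615)
u(g, O) = -1/31 (u(g, O) = 1/(0 - 31) = 1/(-31) = -1/31)
1/u(K, -95) = 1/(-1/31) = -31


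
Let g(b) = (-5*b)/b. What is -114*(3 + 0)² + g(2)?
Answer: -1031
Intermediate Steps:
g(b) = -5
-114*(3 + 0)² + g(2) = -114*(3 + 0)² - 5 = -114*3² - 5 = -114*9 - 5 = -1026 - 5 = -1031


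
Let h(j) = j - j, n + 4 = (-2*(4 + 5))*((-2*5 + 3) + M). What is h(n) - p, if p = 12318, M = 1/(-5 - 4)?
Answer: -12318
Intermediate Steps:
M = -⅑ (M = 1/(-9) = -⅑ ≈ -0.11111)
n = 124 (n = -4 + (-2*(4 + 5))*((-2*5 + 3) - ⅑) = -4 + (-2*9)*((-10 + 3) - ⅑) = -4 - 18*(-7 - ⅑) = -4 - 18*(-64/9) = -4 + 128 = 124)
h(j) = 0
h(n) - p = 0 - 1*12318 = 0 - 12318 = -12318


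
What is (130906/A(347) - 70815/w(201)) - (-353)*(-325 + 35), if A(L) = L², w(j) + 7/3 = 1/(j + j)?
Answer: -8121832842618/112823233 ≈ -71987.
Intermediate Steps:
w(j) = -7/3 + 1/(2*j) (w(j) = -7/3 + 1/(j + j) = -7/3 + 1/(2*j))
(130906/A(347) - 70815/w(201)) - (-353)*(-325 + 35) = (130906/(347²) - 70815*1206/(3 - 14*201)) - (-353)*(-325 + 35) = (130906/120409 - 70815*1206/(3 - 2814)) - (-353)*(-290) = (130906*(1/120409) - 70815/((⅙)*(1/201)*(-2811))) - 1*102370 = (130906/120409 - 70815/(-937/402)) - 102370 = (130906/120409 - 70815*(-402/937)) - 102370 = (130906/120409 + 28467630/937) - 102370 = 3427881519592/112823233 - 102370 = -8121832842618/112823233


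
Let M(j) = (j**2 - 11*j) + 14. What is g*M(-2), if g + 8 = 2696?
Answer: 107520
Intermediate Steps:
g = 2688 (g = -8 + 2696 = 2688)
M(j) = 14 + j**2 - 11*j
g*M(-2) = 2688*(14 + (-2)**2 - 11*(-2)) = 2688*(14 + 4 + 22) = 2688*40 = 107520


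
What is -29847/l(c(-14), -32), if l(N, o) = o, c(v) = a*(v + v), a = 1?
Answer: 29847/32 ≈ 932.72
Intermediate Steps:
c(v) = 2*v (c(v) = 1*(v + v) = 1*(2*v) = 2*v)
-29847/l(c(-14), -32) = -29847/(-32) = -29847*(-1/32) = 29847/32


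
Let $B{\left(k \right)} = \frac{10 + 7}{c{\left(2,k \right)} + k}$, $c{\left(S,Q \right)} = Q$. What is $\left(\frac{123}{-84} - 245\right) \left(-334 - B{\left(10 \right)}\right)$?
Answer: $\frac{46215997}{560} \approx 82529.0$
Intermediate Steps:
$B{\left(k \right)} = \frac{17}{2 k}$ ($B{\left(k \right)} = \frac{10 + 7}{k + k} = \frac{17}{2 k}$)
$\left(\frac{123}{-84} - 245\right) \left(-334 - B{\left(10 \right)}\right) = \left(\frac{123}{-84} - 245\right) \left(-334 - \frac{17}{2 \cdot 10}\right) = \left(123 \left(- \frac{1}{84}\right) - 245\right) \left(-334 - \frac{17}{2} \cdot \frac{1}{10}\right) = \left(- \frac{41}{28} - 245\right) \left(-334 - \frac{17}{20}\right) = - \frac{6901 \left(-334 - \frac{17}{20}\right)}{28} = \left(- \frac{6901}{28}\right) \left(- \frac{6697}{20}\right) = \frac{46215997}{560}$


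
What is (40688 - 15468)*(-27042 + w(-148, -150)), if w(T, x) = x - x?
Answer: -681999240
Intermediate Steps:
w(T, x) = 0
(40688 - 15468)*(-27042 + w(-148, -150)) = (40688 - 15468)*(-27042 + 0) = 25220*(-27042) = -681999240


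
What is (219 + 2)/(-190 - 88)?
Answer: -221/278 ≈ -0.79496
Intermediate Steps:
(219 + 2)/(-190 - 88) = 221/(-278) = 221*(-1/278) = -221/278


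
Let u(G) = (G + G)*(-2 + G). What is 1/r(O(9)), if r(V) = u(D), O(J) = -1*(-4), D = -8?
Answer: 1/160 ≈ 0.0062500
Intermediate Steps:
u(G) = 2*G*(-2 + G) (u(G) = (2*G)*(-2 + G) = 2*G*(-2 + G))
O(J) = 4
r(V) = 160 (r(V) = 2*(-8)*(-2 - 8) = 2*(-8)*(-10) = 160)
1/r(O(9)) = 1/160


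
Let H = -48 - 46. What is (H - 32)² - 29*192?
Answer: 10308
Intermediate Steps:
H = -94
(H - 32)² - 29*192 = (-94 - 32)² - 29*192 = (-126)² - 1*5568 = 15876 - 5568 = 10308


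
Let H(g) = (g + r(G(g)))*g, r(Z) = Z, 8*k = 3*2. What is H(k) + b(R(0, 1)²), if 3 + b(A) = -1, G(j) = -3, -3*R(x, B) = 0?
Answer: -91/16 ≈ -5.6875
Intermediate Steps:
R(x, B) = 0 (R(x, B) = -⅓*0 = 0)
k = ¾ (k = (3*2)/8 = (⅛)*6 = ¾ ≈ 0.75000)
b(A) = -4 (b(A) = -3 - 1 = -4)
H(g) = g*(-3 + g) (H(g) = (g - 3)*g = (-3 + g)*g = g*(-3 + g))
H(k) + b(R(0, 1)²) = 3*(-3 + ¾)/4 - 4 = (¾)*(-9/4) - 4 = -27/16 - 4 = -91/16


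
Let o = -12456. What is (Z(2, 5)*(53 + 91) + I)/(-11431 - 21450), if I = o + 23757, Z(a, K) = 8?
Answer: -12453/32881 ≈ -0.37873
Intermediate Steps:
I = 11301 (I = -12456 + 23757 = 11301)
(Z(2, 5)*(53 + 91) + I)/(-11431 - 21450) = (8*(53 + 91) + 11301)/(-11431 - 21450) = (8*144 + 11301)/(-32881) = (1152 + 11301)*(-1/32881) = 12453*(-1/32881) = -12453/32881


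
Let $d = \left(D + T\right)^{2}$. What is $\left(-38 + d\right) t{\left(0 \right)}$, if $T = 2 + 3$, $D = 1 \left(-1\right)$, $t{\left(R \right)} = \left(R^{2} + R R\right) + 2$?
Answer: $-44$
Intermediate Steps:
$t{\left(R \right)} = 2 + 2 R^{2}$ ($t{\left(R \right)} = \left(R^{2} + R^{2}\right) + 2 = 2 R^{2} + 2 = 2 + 2 R^{2}$)
$D = -1$
$T = 5$
$d = 16$ ($d = \left(-1 + 5\right)^{2} = 4^{2} = 16$)
$\left(-38 + d\right) t{\left(0 \right)} = \left(-38 + 16\right) \left(2 + 2 \cdot 0^{2}\right) = - 22 \left(2 + 2 \cdot 0\right) = - 22 \left(2 + 0\right) = \left(-22\right) 2 = -44$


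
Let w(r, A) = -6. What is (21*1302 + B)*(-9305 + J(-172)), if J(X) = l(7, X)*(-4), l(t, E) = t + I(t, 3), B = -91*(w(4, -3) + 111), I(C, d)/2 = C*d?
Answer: -168994287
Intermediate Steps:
I(C, d) = 2*C*d (I(C, d) = 2*(C*d) = 2*C*d)
B = -9555 (B = -91*(-6 + 111) = -91*105 = -9555)
l(t, E) = 7*t (l(t, E) = t + 2*t*3 = t + 6*t = 7*t)
J(X) = -196 (J(X) = (7*7)*(-4) = 49*(-4) = -196)
(21*1302 + B)*(-9305 + J(-172)) = (21*1302 - 9555)*(-9305 - 196) = (27342 - 9555)*(-9501) = 17787*(-9501) = -168994287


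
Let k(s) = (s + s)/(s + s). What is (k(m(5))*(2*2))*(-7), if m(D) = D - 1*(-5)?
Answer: -28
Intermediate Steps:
m(D) = 5 + D (m(D) = D + 5 = 5 + D)
k(s) = 1 (k(s) = (2*s)/((2*s)) = (2*s)*(1/(2*s)) = 1)
(k(m(5))*(2*2))*(-7) = (1*(2*2))*(-7) = (1*4)*(-7) = 4*(-7) = -28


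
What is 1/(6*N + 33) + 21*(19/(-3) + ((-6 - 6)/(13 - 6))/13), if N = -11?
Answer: -58258/429 ≈ -135.80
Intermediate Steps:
1/(6*N + 33) + 21*(19/(-3) + ((-6 - 6)/(13 - 6))/13) = 1/(6*(-11) + 33) + 21*(19/(-3) + ((-6 - 6)/(13 - 6))/13) = 1/(-66 + 33) + 21*(19*(-⅓) - 12/7*(1/13)) = 1/(-33) + 21*(-19/3 - 12*⅐*(1/13)) = -1/33 + 21*(-19/3 - 12/7*1/13) = -1/33 + 21*(-19/3 - 12/91) = -1/33 + 21*(-1765/273) = -1/33 - 1765/13 = -58258/429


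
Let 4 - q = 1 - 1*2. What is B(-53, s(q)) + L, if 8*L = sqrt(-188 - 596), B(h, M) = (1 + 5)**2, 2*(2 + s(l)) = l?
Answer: 36 + 7*I/2 ≈ 36.0 + 3.5*I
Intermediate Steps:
q = 5 (q = 4 - (1 - 1*2) = 4 - (1 - 2) = 4 - 1*(-1) = 4 + 1 = 5)
s(l) = -2 + l/2
B(h, M) = 36 (B(h, M) = 6**2 = 36)
L = 7*I/2 (L = sqrt(-188 - 596)/8 = sqrt(-784)/8 = (28*I)/8 = 7*I/2 ≈ 3.5*I)
B(-53, s(q)) + L = 36 + 7*I/2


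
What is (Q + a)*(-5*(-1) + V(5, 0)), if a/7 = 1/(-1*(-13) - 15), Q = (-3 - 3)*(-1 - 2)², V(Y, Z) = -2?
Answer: -345/2 ≈ -172.50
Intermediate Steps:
Q = -54 (Q = -6*(-3)² = -6*9 = -54)
a = -7/2 (a = 7/(-1*(-13) - 15) = 7/(13 - 15) = 7/(-2) = 7*(-½) = -7/2 ≈ -3.5000)
(Q + a)*(-5*(-1) + V(5, 0)) = (-54 - 7/2)*(-5*(-1) - 2) = -115*(5 - 2)/2 = -115/2*3 = -345/2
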